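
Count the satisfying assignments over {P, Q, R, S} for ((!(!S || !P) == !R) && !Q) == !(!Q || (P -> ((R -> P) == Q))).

Initial set: {(((!(!S || !P) == !R) && !Q) == !(!Q || (P -> ((R -> P) == Q))))}.
(((!(!S || !P) == !R) && !Q) == !(!Q || (P -> ((R -> P) == Q)))): β-rule — branch into ((!(!S || !P) == !R) && !Q), !(!Q || (P -> ((R -> P) == Q)))  //  !((!(!S || !P) == !R) && !Q), !!(!Q || (P -> ((R -> P) == Q))).
  branch 1 (add ((!(!S || !P) == !R) && !Q), !(!Q || (P -> ((R -> P) == Q)))):
    ((!(!S || !P) == !R) && !Q): α-rule — add (!(!S || !P) == !R), !Q.
    !(!Q || (P -> ((R -> P) == Q))): α-rule — add !!Q, !(P -> ((R -> P) == Q)).
    × closes — contains both Q and !Q.
  branch 2 (add !((!(!S || !P) == !R) && !Q), !!(!Q || (P -> ((R -> P) == Q)))):
    !((!(!S || !P) == !R) && !Q): β-rule — branch into !(!(!S || !P) == !R)  //  !!Q.
      branch 2.1 (add !(!(!S || !P) == !R)):
        !!(!Q || (P -> ((R -> P) == Q))): β-rule — branch into !Q  //  (P -> ((R -> P) == Q)).
          branch 2.1.1 (add !Q):
            !(!(!S || !P) == !R): β-rule — branch into !(!S || !P), !!R  //  !!(!S || !P), !R.
              branch 2.1.1.1 (add !(!S || !P), !!R):
                !(!S || !P): α-rule — add !!S, !!P.
                ○ open, literals {P=T, Q=F, R=T, S=T}.
              branch 2.1.1.2 (add !!(!S || !P), !R):
                !!(!S || !P): β-rule — branch into !S  //  !P.
                  branch 2.1.1.2.1 (add !S):
                    ○ open, literals {Q=F, R=F, S=F}.
                  branch 2.1.1.2.2 (add !P):
                    ○ open, literals {P=F, Q=F, R=F}.
          branch 2.1.2 (add (P -> ((R -> P) == Q))):
            !(!(!S || !P) == !R): β-rule — branch into !(!S || !P), !!R  //  !!(!S || !P), !R.
              branch 2.1.2.1 (add !(!S || !P), !!R):
                !(!S || !P): α-rule — add !!S, !!P.
                (P -> ((R -> P) == Q)): β-rule — branch into !P  //  ((R -> P) == Q).
                  branch 2.1.2.1.1 (add !P):
                    × closes — contains both P and !P.
                  branch 2.1.2.1.2 (add ((R -> P) == Q)):
                    ((R -> P) == Q): β-rule — branch into (R -> P), Q  //  !(R -> P), !Q.
                      branch 2.1.2.1.2.1 (add (R -> P), Q):
                        (R -> P): β-rule — branch into !R  //  P.
                          branch 2.1.2.1.2.1.1 (add !R):
                            × closes — contains both R and !R.
                          branch 2.1.2.1.2.1.2 (add P):
                            ○ open, literals {P=T, Q=T, R=T, S=T}.
                      branch 2.1.2.1.2.2 (add !(R -> P), !Q):
                        !(R -> P): α-rule — add R, !P.
                        × closes — contains both P and !P.
              branch 2.1.2.2 (add !!(!S || !P), !R):
                (P -> ((R -> P) == Q)): β-rule — branch into !P  //  ((R -> P) == Q).
                  branch 2.1.2.2.1 (add !P):
                    !!(!S || !P): β-rule — branch into !S  //  !P.
                      branch 2.1.2.2.1.1 (add !S):
                        ○ open, literals {P=F, R=F, S=F}.
                      branch 2.1.2.2.1.2 (add !P):
                        ○ open, literals {P=F, R=F}.
                  branch 2.1.2.2.2 (add ((R -> P) == Q)):
                    !!(!S || !P): β-rule — branch into !S  //  !P.
                      branch 2.1.2.2.2.1 (add !S):
                        ((R -> P) == Q): β-rule — branch into (R -> P), Q  //  !(R -> P), !Q.
                          branch 2.1.2.2.2.1.1 (add (R -> P), Q):
                            (R -> P): β-rule — branch into !R  //  P.
                              branch 2.1.2.2.2.1.1.1 (add !R):
                                ○ open, literals {Q=T, R=F, S=F}.
                              branch 2.1.2.2.2.1.1.2 (add P):
                                ○ open, literals {P=T, Q=T, R=F, S=F}.
                          branch 2.1.2.2.2.1.2 (add !(R -> P), !Q):
                            !(R -> P): α-rule — add R, !P.
                            × closes — contains both R and !R.
                      branch 2.1.2.2.2.2 (add !P):
                        ((R -> P) == Q): β-rule — branch into (R -> P), Q  //  !(R -> P), !Q.
                          branch 2.1.2.2.2.2.1 (add (R -> P), Q):
                            (R -> P): β-rule — branch into !R  //  P.
                              branch 2.1.2.2.2.2.1.1 (add !R):
                                ○ open, literals {P=F, Q=T, R=F}.
                              branch 2.1.2.2.2.2.1.2 (add P):
                                × closes — contains both P and !P.
                          branch 2.1.2.2.2.2.2 (add !(R -> P), !Q):
                            !(R -> P): α-rule — add R, !P.
                            × closes — contains both R and !R.
      branch 2.2 (add !!Q):
        !!(!Q || (P -> ((R -> P) == Q))): β-rule — branch into !Q  //  (P -> ((R -> P) == Q)).
          branch 2.2.1 (add !Q):
            × closes — contains both Q and !Q.
          branch 2.2.2 (add (P -> ((R -> P) == Q))):
            (P -> ((R -> P) == Q)): β-rule — branch into !P  //  ((R -> P) == Q).
              branch 2.2.2.1 (add !P):
                ○ open, literals {P=F, Q=T}.
              branch 2.2.2.2 (add ((R -> P) == Q)):
                ((R -> P) == Q): β-rule — branch into (R -> P), Q  //  !(R -> P), !Q.
                  branch 2.2.2.2.1 (add (R -> P), Q):
                    (R -> P): β-rule — branch into !R  //  P.
                      branch 2.2.2.2.1.1 (add !R):
                        ○ open, literals {Q=T, R=F}.
                      branch 2.2.2.2.1.2 (add P):
                        ○ open, literals {P=T, Q=T}.
                  branch 2.2.2.2.2 (add !(R -> P), !Q):
                    × closes — contains both Q and !Q.
9 branches closed, 12 open.
Each open branch fixes some atoms; the unmentioned ones are free. Counting distinct full assignments: branch {P=T, Q=F, R=T, S=T} (none free) contributes 1 new; branch {Q=F, R=F, S=F} (P) contributes 2 new; branch {P=F, Q=F, R=F} (S) contributes 1 new; branch {P=T, Q=T, R=T, S=T} (none free) contributes 1 new; branch {P=F, R=F, S=F} (Q) contributes 1 new; branch {P=F, R=F} (Q, S) contributes 1 new; branch {Q=T, R=F, S=F} (P) contributes 1 new; branch {P=T, Q=T, R=F, S=F} (none free) contributes 0 new; branch {P=F, Q=T, R=F} (S) contributes 0 new; branch {P=F, Q=T} (R, S) contributes 2 new; branch {Q=T, R=F} (P, S) contributes 1 new; branch {P=T, Q=T} (R, S) contributes 1 new. Total: 12.

12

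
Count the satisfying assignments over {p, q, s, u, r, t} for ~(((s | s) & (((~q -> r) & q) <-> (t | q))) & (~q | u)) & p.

Initial set: {(~(((s | s) & (((~q -> r) & q) <-> (t | q))) & (~q | u)) & p)}.
(~(((s | s) & (((~q -> r) & q) <-> (t | q))) & (~q | u)) & p): α-rule — add ~(((s | s) & (((~q -> r) & q) <-> (t | q))) & (~q | u)), p.
~(((s | s) & (((~q -> r) & q) <-> (t | q))) & (~q | u)): β-rule — branch into ~((s | s) & (((~q -> r) & q) <-> (t | q)))  //  ~(~q | u).
  branch 1 (add ~((s | s) & (((~q -> r) & q) <-> (t | q)))):
    ~((s | s) & (((~q -> r) & q) <-> (t | q))): β-rule — branch into ~(s | s)  //  ~(((~q -> r) & q) <-> (t | q)).
      branch 1.1 (add ~(s | s)):
        ~(s | s): α-rule — add ~s, ~s.
        ○ open, literals {p=1, s=0}.
      branch 1.2 (add ~(((~q -> r) & q) <-> (t | q))):
        ~(((~q -> r) & q) <-> (t | q)): β-rule — branch into ((~q -> r) & q), ~(t | q)  //  ~((~q -> r) & q), (t | q).
          branch 1.2.1 (add ((~q -> r) & q), ~(t | q)):
            ((~q -> r) & q): α-rule — add (~q -> r), q.
            ~(t | q): α-rule — add ~t, ~q.
            × closes — contains both q and ~q.
          branch 1.2.2 (add ~((~q -> r) & q), (t | q)):
            ~((~q -> r) & q): β-rule — branch into ~(~q -> r)  //  ~q.
              branch 1.2.2.1 (add ~(~q -> r)):
                ~(~q -> r): α-rule — add ~q, ~r.
                (t | q): β-rule — branch into t  //  q.
                  branch 1.2.2.1.1 (add t):
                    ○ open, literals {p=1, q=0, r=0, t=1}.
                  branch 1.2.2.1.2 (add q):
                    × closes — contains both q and ~q.
              branch 1.2.2.2 (add ~q):
                (t | q): β-rule — branch into t  //  q.
                  branch 1.2.2.2.1 (add t):
                    ○ open, literals {p=1, q=0, t=1}.
                  branch 1.2.2.2.2 (add q):
                    × closes — contains both q and ~q.
  branch 2 (add ~(~q | u)):
    ~(~q | u): α-rule — add ~~q, ~u.
    ○ open, literals {p=1, q=1, u=0}.
3 branches closed, 4 open.
Each open branch fixes some atoms; the unmentioned ones are free. Counting distinct full assignments: branch {p=1, s=0} (q, u, r, t) contributes 16 new; branch {p=1, q=0, r=0, t=1} (s, u) contributes 2 new; branch {p=1, q=0, t=1} (s, u, r) contributes 2 new; branch {p=1, q=1, u=0} (s, r, t) contributes 4 new. Total: 24.

24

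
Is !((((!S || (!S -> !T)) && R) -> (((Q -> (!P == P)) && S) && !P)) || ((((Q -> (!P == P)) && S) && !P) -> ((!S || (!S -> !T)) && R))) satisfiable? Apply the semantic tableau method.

Unsatisfiable

Initial set: {!((((!S || (!S -> !T)) && R) -> (((Q -> (!P == P)) && S) && !P)) || ((((Q -> (!P == P)) && S) && !P) -> ((!S || (!S -> !T)) && R)))}.
!((((!S || (!S -> !T)) && R) -> (((Q -> (!P == P)) && S) && !P)) || ((((Q -> (!P == P)) && S) && !P) -> ((!S || (!S -> !T)) && R))): α-rule — add !(((!S || (!S -> !T)) && R) -> (((Q -> (!P == P)) && S) && !P)), !((((Q -> (!P == P)) && S) && !P) -> ((!S || (!S -> !T)) && R)).
!(((!S || (!S -> !T)) && R) -> (((Q -> (!P == P)) && S) && !P)): α-rule — add ((!S || (!S -> !T)) && R), !(((Q -> (!P == P)) && S) && !P).
!((((Q -> (!P == P)) && S) && !P) -> ((!S || (!S -> !T)) && R)): α-rule — add (((Q -> (!P == P)) && S) && !P), !((!S || (!S -> !T)) && R).
((!S || (!S -> !T)) && R): α-rule — add (!S || (!S -> !T)), R.
(((Q -> (!P == P)) && S) && !P): α-rule — add ((Q -> (!P == P)) && S), !P.
((Q -> (!P == P)) && S): α-rule — add (Q -> (!P == P)), S.
!(((Q -> (!P == P)) && S) && !P): β-rule — branch into !((Q -> (!P == P)) && S)  //  !!P.
  branch 1 (add !((Q -> (!P == P)) && S)):
    !((!S || (!S -> !T)) && R): β-rule — branch into !(!S || (!S -> !T))  //  !R.
      branch 1.1 (add !(!S || (!S -> !T))):
        !(!S || (!S -> !T)): α-rule — add !!S, !(!S -> !T).
        !(!S -> !T): α-rule — add !S, !!T.
        × closes — contains both S and !S.
      branch 1.2 (add !R):
        × closes — contains both R and !R.
  branch 2 (add !!P):
    × closes — contains both P and !P.
All 3 branches close.
Every branch closed; the formula is unsatisfiable.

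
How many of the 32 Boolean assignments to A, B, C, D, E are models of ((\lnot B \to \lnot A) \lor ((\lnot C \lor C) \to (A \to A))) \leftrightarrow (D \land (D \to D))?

Initial set: {T (((\lnot B \to \lnot A) \lor ((\lnot C \lor C) \to (A \to A))) \leftrightarrow (D \land (D \to D)))}.
T (((\lnot B \to \lnot A) \lor ((\lnot C \lor C) \to (A \to A))) \leftrightarrow (D \land (D \to D))): β-rule — branch into T ((\lnot B \to \lnot A) \lor ((\lnot C \lor C) \to (A \to A))), T (D \land (D \to D))  //  F ((\lnot B \to \lnot A) \lor ((\lnot C \lor C) \to (A \to A))), F (D \land (D \to D)).
  branch 1 (add T ((\lnot B \to \lnot A) \lor ((\lnot C \lor C) \to (A \to A))), T (D \land (D \to D))):
    T (D \land (D \to D)): α-rule — add T D, T (D \to D).
    T ((\lnot B \to \lnot A) \lor ((\lnot C \lor C) \to (A \to A))): β-rule — branch into T (\lnot B \to \lnot A)  //  T ((\lnot C \lor C) \to (A \to A)).
      branch 1.1 (add T (\lnot B \to \lnot A)):
        T (D \to D): β-rule — branch into F D  //  T D.
          branch 1.1.1 (add F D):
            × closes — contains both D and \lnot D.
          branch 1.1.2 (add T D):
            T (\lnot B \to \lnot A): β-rule — branch into F \lnot B  //  T \lnot A.
              branch 1.1.2.1 (add F \lnot B):
                ○ open, literals {B=T, D=T}.
              branch 1.1.2.2 (add T \lnot A):
                ○ open, literals {A=F, D=T}.
      branch 1.2 (add T ((\lnot C \lor C) \to (A \to A))):
        T (D \to D): β-rule — branch into F D  //  T D.
          branch 1.2.1 (add F D):
            × closes — contains both D and \lnot D.
          branch 1.2.2 (add T D):
            T ((\lnot C \lor C) \to (A \to A)): β-rule — branch into F (\lnot C \lor C)  //  T (A \to A).
              branch 1.2.2.1 (add F (\lnot C \lor C)):
                F (\lnot C \lor C): α-rule — add F \lnot C, F C.
                × closes — contains both C and \lnot C.
              branch 1.2.2.2 (add T (A \to A)):
                T (A \to A): β-rule — branch into F A  //  T A.
                  branch 1.2.2.2.1 (add F A):
                    ○ open, literals {A=F, D=T}.
                  branch 1.2.2.2.2 (add T A):
                    ○ open, literals {A=T, D=T}.
  branch 2 (add F ((\lnot B \to \lnot A) \lor ((\lnot C \lor C) \to (A \to A))), F (D \land (D \to D))):
    F ((\lnot B \to \lnot A) \lor ((\lnot C \lor C) \to (A \to A))): α-rule — add F (\lnot B \to \lnot A), F ((\lnot C \lor C) \to (A \to A)).
    F (\lnot B \to \lnot A): α-rule — add T \lnot B, F \lnot A.
    F ((\lnot C \lor C) \to (A \to A)): α-rule — add T (\lnot C \lor C), F (A \to A).
    F (A \to A): α-rule — add T A, F A.
    × closes — contains both A and \lnot A.
4 branches closed, 4 open.
Each open branch fixes some atoms; the unmentioned ones are free. Counting distinct full assignments: branch {B=T, D=T} (A, C, E) contributes 8 new; branch {A=F, D=T} (B, C, E) contributes 4 new; branch {A=F, D=T} (B, C, E) contributes 0 new; branch {A=T, D=T} (B, C, E) contributes 4 new. Total: 16.

16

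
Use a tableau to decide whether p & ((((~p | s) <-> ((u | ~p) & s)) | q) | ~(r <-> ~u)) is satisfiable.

Satisfiable

Initial set: {(p & ((((~p | s) <-> ((u | ~p) & s)) | q) | ~(r <-> ~u)))}.
(p & ((((~p | s) <-> ((u | ~p) & s)) | q) | ~(r <-> ~u))): α-rule — add p, ((((~p | s) <-> ((u | ~p) & s)) | q) | ~(r <-> ~u)).
((((~p | s) <-> ((u | ~p) & s)) | q) | ~(r <-> ~u)): β-rule — branch into (((~p | s) <-> ((u | ~p) & s)) | q)  //  ~(r <-> ~u).
  branch 1 (add (((~p | s) <-> ((u | ~p) & s)) | q)):
    (((~p | s) <-> ((u | ~p) & s)) | q): β-rule — branch into ((~p | s) <-> ((u | ~p) & s))  //  q.
      branch 1.1 (add ((~p | s) <-> ((u | ~p) & s))):
        ((~p | s) <-> ((u | ~p) & s)): β-rule — branch into (~p | s), ((u | ~p) & s)  //  ~(~p | s), ~((u | ~p) & s).
          branch 1.1.1 (add (~p | s), ((u | ~p) & s)):
            ((u | ~p) & s): α-rule — add (u | ~p), s.
            (~p | s): β-rule — branch into ~p  //  s.
              branch 1.1.1.1 (add ~p):
                × closes — contains both p and ~p.
              branch 1.1.1.2 (add s):
                (u | ~p): β-rule — branch into u  //  ~p.
                  branch 1.1.1.2.1 (add u):
                    ○ open, literals {p=true, s=true, u=true}.
                  branch 1.1.1.2.2 (add ~p):
                    × closes — contains both p and ~p.
          branch 1.1.2 (add ~(~p | s), ~((u | ~p) & s)):
            ~(~p | s): α-rule — add ~~p, ~s.
            ~((u | ~p) & s): β-rule — branch into ~(u | ~p)  //  ~s.
              branch 1.1.2.1 (add ~(u | ~p)):
                ~(u | ~p): α-rule — add ~u, ~~p.
                ○ open, literals {p=true, s=false, u=false}.
              branch 1.1.2.2 (add ~s):
                ○ open, literals {p=true, s=false}.
      branch 1.2 (add q):
        ○ open, literals {p=true, q=true}.
  branch 2 (add ~(r <-> ~u)):
    ~(r <-> ~u): β-rule — branch into r, ~~u  //  ~r, ~u.
      branch 2.1 (add r, ~~u):
        ○ open, literals {p=true, r=true, u=true}.
      branch 2.2 (add ~r, ~u):
        ○ open, literals {p=true, r=false, u=false}.
2 branches closed, 6 open.
An open branch gives a satisfying assignment: p=true, s=true, u=true.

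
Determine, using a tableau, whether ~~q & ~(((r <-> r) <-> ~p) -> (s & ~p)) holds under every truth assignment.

Not valid

Assume the negation and expand:
Initial set: {~(~~q & ~(((r <-> r) <-> ~p) -> (s & ~p)))}.
~(~~q & ~(((r <-> r) <-> ~p) -> (s & ~p))): β-rule — branch into ~~~q  //  ~~(((r <-> r) <-> ~p) -> (s & ~p)).
  branch 1 (add ~~~q):
    ~~~q: drop double negation, giving ~q.
    ○ open, literals {q=0}.
  branch 2 (add ~~(((r <-> r) <-> ~p) -> (s & ~p))):
    ~~(((r <-> r) <-> ~p) -> (s & ~p)): β-rule — branch into ~((r <-> r) <-> ~p)  //  (s & ~p).
      branch 2.1 (add ~((r <-> r) <-> ~p)):
        ~((r <-> r) <-> ~p): β-rule — branch into (r <-> r), ~~p  //  ~(r <-> r), ~p.
          branch 2.1.1 (add (r <-> r), ~~p):
            (r <-> r): β-rule — branch into r, r  //  ~r, ~r.
              branch 2.1.1.1 (add r, r):
                ○ open, literals {p=1, r=1}.
              branch 2.1.1.2 (add ~r, ~r):
                ○ open, literals {p=1, r=0}.
          branch 2.1.2 (add ~(r <-> r), ~p):
            ~(r <-> r): β-rule — branch into r, ~r  //  ~r, r.
              branch 2.1.2.1 (add r, ~r):
                × closes — contains both r and ~r.
              branch 2.1.2.2 (add ~r, r):
                × closes — contains both r and ~r.
      branch 2.2 (add (s & ~p)):
        (s & ~p): α-rule — add s, ~p.
        ○ open, literals {p=0, s=1}.
2 branches closed, 4 open.
An open branch gives a countermodel: q=0 (unmentioned atoms arbitrary); under it the original formula is false.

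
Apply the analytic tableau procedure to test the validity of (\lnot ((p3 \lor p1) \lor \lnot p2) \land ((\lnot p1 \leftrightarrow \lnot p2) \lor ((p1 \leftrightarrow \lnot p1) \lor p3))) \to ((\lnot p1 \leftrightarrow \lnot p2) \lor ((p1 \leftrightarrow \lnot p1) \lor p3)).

Valid

Assume the negation and expand:
Initial set: {\lnot ((\lnot ((p3 \lor p1) \lor \lnot p2) \land ((\lnot p1 \leftrightarrow \lnot p2) \lor ((p1 \leftrightarrow \lnot p1) \lor p3))) \to ((\lnot p1 \leftrightarrow \lnot p2) \lor ((p1 \leftrightarrow \lnot p1) \lor p3)))}.
\lnot ((\lnot ((p3 \lor p1) \lor \lnot p2) \land ((\lnot p1 \leftrightarrow \lnot p2) \lor ((p1 \leftrightarrow \lnot p1) \lor p3))) \to ((\lnot p1 \leftrightarrow \lnot p2) \lor ((p1 \leftrightarrow \lnot p1) \lor p3))): α-rule — add (\lnot ((p3 \lor p1) \lor \lnot p2) \land ((\lnot p1 \leftrightarrow \lnot p2) \lor ((p1 \leftrightarrow \lnot p1) \lor p3))), \lnot ((\lnot p1 \leftrightarrow \lnot p2) \lor ((p1 \leftrightarrow \lnot p1) \lor p3)).
(\lnot ((p3 \lor p1) \lor \lnot p2) \land ((\lnot p1 \leftrightarrow \lnot p2) \lor ((p1 \leftrightarrow \lnot p1) \lor p3))): α-rule — add \lnot ((p3 \lor p1) \lor \lnot p2), ((\lnot p1 \leftrightarrow \lnot p2) \lor ((p1 \leftrightarrow \lnot p1) \lor p3)).
\lnot ((\lnot p1 \leftrightarrow \lnot p2) \lor ((p1 \leftrightarrow \lnot p1) \lor p3)): α-rule — add \lnot (\lnot p1 \leftrightarrow \lnot p2), \lnot ((p1 \leftrightarrow \lnot p1) \lor p3).
\lnot ((p3 \lor p1) \lor \lnot p2): α-rule — add \lnot (p3 \lor p1), \lnot \lnot p2.
\lnot ((p1 \leftrightarrow \lnot p1) \lor p3): α-rule — add \lnot (p1 \leftrightarrow \lnot p1), \lnot p3.
\lnot (p3 \lor p1): α-rule — add \lnot p3, \lnot p1.
((\lnot p1 \leftrightarrow \lnot p2) \lor ((p1 \leftrightarrow \lnot p1) \lor p3)): β-rule — branch into (\lnot p1 \leftrightarrow \lnot p2)  //  ((p1 \leftrightarrow \lnot p1) \lor p3).
  branch 1 (add (\lnot p1 \leftrightarrow \lnot p2)):
    \lnot (\lnot p1 \leftrightarrow \lnot p2): β-rule — branch into \lnot p1, \lnot \lnot p2  //  \lnot \lnot p1, \lnot p2.
      branch 1.1 (add \lnot p1, \lnot \lnot p2):
        \lnot (p1 \leftrightarrow \lnot p1): β-rule — branch into p1, \lnot \lnot p1  //  \lnot p1, \lnot p1.
          branch 1.1.1 (add p1, \lnot \lnot p1):
            × closes — contains both p1 and \lnot p1.
          branch 1.1.2 (add \lnot p1, \lnot p1):
            (\lnot p1 \leftrightarrow \lnot p2): β-rule — branch into \lnot p1, \lnot p2  //  \lnot \lnot p1, \lnot \lnot p2.
              branch 1.1.2.1 (add \lnot p1, \lnot p2):
                × closes — contains both p2 and \lnot p2.
              branch 1.1.2.2 (add \lnot \lnot p1, \lnot \lnot p2):
                × closes — contains both p1 and \lnot p1.
      branch 1.2 (add \lnot \lnot p1, \lnot p2):
        × closes — contains both p1 and \lnot p1.
  branch 2 (add ((p1 \leftrightarrow \lnot p1) \lor p3)):
    \lnot (\lnot p1 \leftrightarrow \lnot p2): β-rule — branch into \lnot p1, \lnot \lnot p2  //  \lnot \lnot p1, \lnot p2.
      branch 2.1 (add \lnot p1, \lnot \lnot p2):
        \lnot (p1 \leftrightarrow \lnot p1): β-rule — branch into p1, \lnot \lnot p1  //  \lnot p1, \lnot p1.
          branch 2.1.1 (add p1, \lnot \lnot p1):
            × closes — contains both p1 and \lnot p1.
          branch 2.1.2 (add \lnot p1, \lnot p1):
            ((p1 \leftrightarrow \lnot p1) \lor p3): β-rule — branch into (p1 \leftrightarrow \lnot p1)  //  p3.
              branch 2.1.2.1 (add (p1 \leftrightarrow \lnot p1)):
                (p1 \leftrightarrow \lnot p1): β-rule — branch into p1, \lnot p1  //  \lnot p1, \lnot \lnot p1.
                  branch 2.1.2.1.1 (add p1, \lnot p1):
                    × closes — contains both p1 and \lnot p1.
                  branch 2.1.2.1.2 (add \lnot p1, \lnot \lnot p1):
                    × closes — contains both p1 and \lnot p1.
              branch 2.1.2.2 (add p3):
                × closes — contains both p3 and \lnot p3.
      branch 2.2 (add \lnot \lnot p1, \lnot p2):
        × closes — contains both p1 and \lnot p1.
All 9 branches close.
Every branch closed, so the negation is unsatisfiable and the formula is valid.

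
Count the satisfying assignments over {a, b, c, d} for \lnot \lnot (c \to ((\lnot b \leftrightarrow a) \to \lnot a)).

14

Initial set: {\lnot \lnot (c \to ((\lnot b \leftrightarrow a) \to \lnot a))}.
\lnot \lnot (c \to ((\lnot b \leftrightarrow a) \to \lnot a)): drop double negation, giving (c \to ((\lnot b \leftrightarrow a) \to \lnot a)).
(c \to ((\lnot b \leftrightarrow a) \to \lnot a)): β-rule — branch into \lnot c  //  ((\lnot b \leftrightarrow a) \to \lnot a).
  branch 1 (add \lnot c):
    ○ open, literals {c=0}.
  branch 2 (add ((\lnot b \leftrightarrow a) \to \lnot a)):
    ((\lnot b \leftrightarrow a) \to \lnot a): β-rule — branch into \lnot (\lnot b \leftrightarrow a)  //  \lnot a.
      branch 2.1 (add \lnot (\lnot b \leftrightarrow a)):
        \lnot (\lnot b \leftrightarrow a): β-rule — branch into \lnot b, \lnot a  //  \lnot \lnot b, a.
          branch 2.1.1 (add \lnot b, \lnot a):
            ○ open, literals {a=0, b=0}.
          branch 2.1.2 (add \lnot \lnot b, a):
            ○ open, literals {a=1, b=1}.
      branch 2.2 (add \lnot a):
        ○ open, literals {a=0}.
0 branches closed, 4 open.
Each open branch fixes some atoms; the unmentioned ones are free. Counting distinct full assignments: branch {c=0} (a, b, d) contributes 8 new; branch {a=0, b=0} (c, d) contributes 2 new; branch {a=1, b=1} (c, d) contributes 2 new; branch {a=0} (b, c, d) contributes 2 new. Total: 14.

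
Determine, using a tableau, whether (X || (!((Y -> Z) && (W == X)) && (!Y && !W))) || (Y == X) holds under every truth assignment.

Assume the negation and expand:
Initial set: {F ((X || (!((Y -> Z) && (W == X)) && (!Y && !W))) || (Y == X))}.
F ((X || (!((Y -> Z) && (W == X)) && (!Y && !W))) || (Y == X)): α-rule — add F (X || (!((Y -> Z) && (W == X)) && (!Y && !W))), F (Y == X).
F (X || (!((Y -> Z) && (W == X)) && (!Y && !W))): α-rule — add F X, F (!((Y -> Z) && (W == X)) && (!Y && !W)).
F (Y == X): β-rule — branch into T Y, F X  //  F Y, T X.
  branch 1 (add T Y, F X):
    F (!((Y -> Z) && (W == X)) && (!Y && !W)): β-rule — branch into F !((Y -> Z) && (W == X))  //  F (!Y && !W).
      branch 1.1 (add F !((Y -> Z) && (W == X))):
        F !((Y -> Z) && (W == X)): α-rule — add T (Y -> Z), T (W == X).
        T (Y -> Z): β-rule — branch into F Y  //  T Z.
          branch 1.1.1 (add F Y):
            × closes — contains both Y and !Y.
          branch 1.1.2 (add T Z):
            T (W == X): β-rule — branch into T W, T X  //  F W, F X.
              branch 1.1.2.1 (add T W, T X):
                × closes — contains both X and !X.
              branch 1.1.2.2 (add F W, F X):
                ○ open, literals {W=F, X=F, Y=T, Z=T}.
      branch 1.2 (add F (!Y && !W)):
        F (!Y && !W): β-rule — branch into F !Y  //  F !W.
          branch 1.2.1 (add F !Y):
            ○ open, literals {X=F, Y=T}.
          branch 1.2.2 (add F !W):
            ○ open, literals {W=T, X=F, Y=T}.
  branch 2 (add F Y, T X):
    × closes — contains both X and !X.
3 branches closed, 3 open.
An open branch gives a countermodel: W=F, X=F, Y=T, Z=T (unmentioned atoms arbitrary); under it the original formula is false.

Not valid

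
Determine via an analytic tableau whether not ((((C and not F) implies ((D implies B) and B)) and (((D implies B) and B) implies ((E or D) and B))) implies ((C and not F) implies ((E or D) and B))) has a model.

Initial set: {not ((((C and not F) implies ((D implies B) and B)) and (((D implies B) and B) implies ((E or D) and B))) implies ((C and not F) implies ((E or D) and B)))}.
not ((((C and not F) implies ((D implies B) and B)) and (((D implies B) and B) implies ((E or D) and B))) implies ((C and not F) implies ((E or D) and B))): α-rule — add (((C and not F) implies ((D implies B) and B)) and (((D implies B) and B) implies ((E or D) and B))), not ((C and not F) implies ((E or D) and B)).
(((C and not F) implies ((D implies B) and B)) and (((D implies B) and B) implies ((E or D) and B))): α-rule — add ((C and not F) implies ((D implies B) and B)), (((D implies B) and B) implies ((E or D) and B)).
not ((C and not F) implies ((E or D) and B)): α-rule — add (C and not F), not ((E or D) and B).
(C and not F): α-rule — add C, not F.
((C and not F) implies ((D implies B) and B)): β-rule — branch into not (C and not F)  //  ((D implies B) and B).
  branch 1 (add not (C and not F)):
    (((D implies B) and B) implies ((E or D) and B)): β-rule — branch into not ((D implies B) and B)  //  ((E or D) and B).
      branch 1.1 (add not ((D implies B) and B)):
        not ((E or D) and B): β-rule — branch into not (E or D)  //  not B.
          branch 1.1.1 (add not (E or D)):
            not (E or D): α-rule — add not E, not D.
            not (C and not F): β-rule — branch into not C  //  not not F.
              branch 1.1.1.1 (add not C):
                × closes — contains both C and not C.
              branch 1.1.1.2 (add not not F):
                × closes — contains both F and not F.
          branch 1.1.2 (add not B):
            not (C and not F): β-rule — branch into not C  //  not not F.
              branch 1.1.2.1 (add not C):
                × closes — contains both C and not C.
              branch 1.1.2.2 (add not not F):
                × closes — contains both F and not F.
      branch 1.2 (add ((E or D) and B)):
        ((E or D) and B): α-rule — add (E or D), B.
        not ((E or D) and B): β-rule — branch into not (E or D)  //  not B.
          branch 1.2.1 (add not (E or D)):
            not (E or D): α-rule — add not E, not D.
            not (C and not F): β-rule — branch into not C  //  not not F.
              branch 1.2.1.1 (add not C):
                × closes — contains both C and not C.
              branch 1.2.1.2 (add not not F):
                × closes — contains both F and not F.
          branch 1.2.2 (add not B):
            × closes — contains both B and not B.
  branch 2 (add ((D implies B) and B)):
    ((D implies B) and B): α-rule — add (D implies B), B.
    (((D implies B) and B) implies ((E or D) and B)): β-rule — branch into not ((D implies B) and B)  //  ((E or D) and B).
      branch 2.1 (add not ((D implies B) and B)):
        not ((E or D) and B): β-rule — branch into not (E or D)  //  not B.
          branch 2.1.1 (add not (E or D)):
            not (E or D): α-rule — add not E, not D.
            (D implies B): β-rule — branch into not D  //  B.
              branch 2.1.1.1 (add not D):
                not ((D implies B) and B): β-rule — branch into not (D implies B)  //  not B.
                  branch 2.1.1.1.1 (add not (D implies B)):
                    not (D implies B): α-rule — add D, not B.
                    × closes — contains both D and not D.
                  branch 2.1.1.1.2 (add not B):
                    × closes — contains both B and not B.
              branch 2.1.1.2 (add B):
                not ((D implies B) and B): β-rule — branch into not (D implies B)  //  not B.
                  branch 2.1.1.2.1 (add not (D implies B)):
                    not (D implies B): α-rule — add D, not B.
                    × closes — contains both D and not D.
                  branch 2.1.1.2.2 (add not B):
                    × closes — contains both B and not B.
          branch 2.1.2 (add not B):
            × closes — contains both B and not B.
      branch 2.2 (add ((E or D) and B)):
        ((E or D) and B): α-rule — add (E or D), B.
        not ((E or D) and B): β-rule — branch into not (E or D)  //  not B.
          branch 2.2.1 (add not (E or D)):
            not (E or D): α-rule — add not E, not D.
            (D implies B): β-rule — branch into not D  //  B.
              branch 2.2.1.1 (add not D):
                (E or D): β-rule — branch into E  //  D.
                  branch 2.2.1.1.1 (add E):
                    × closes — contains both E and not E.
                  branch 2.2.1.1.2 (add D):
                    × closes — contains both D and not D.
              branch 2.2.1.2 (add B):
                (E or D): β-rule — branch into E  //  D.
                  branch 2.2.1.2.1 (add E):
                    × closes — contains both E and not E.
                  branch 2.2.1.2.2 (add D):
                    × closes — contains both D and not D.
          branch 2.2.2 (add not B):
            × closes — contains both B and not B.
All 17 branches close.
Every branch closed; the formula is unsatisfiable.

Unsatisfiable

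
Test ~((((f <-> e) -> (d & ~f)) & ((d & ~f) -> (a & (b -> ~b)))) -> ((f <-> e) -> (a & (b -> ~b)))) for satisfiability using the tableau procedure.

Initial set: {~((((f <-> e) -> (d & ~f)) & ((d & ~f) -> (a & (b -> ~b)))) -> ((f <-> e) -> (a & (b -> ~b))))}.
~((((f <-> e) -> (d & ~f)) & ((d & ~f) -> (a & (b -> ~b)))) -> ((f <-> e) -> (a & (b -> ~b)))): α-rule — add (((f <-> e) -> (d & ~f)) & ((d & ~f) -> (a & (b -> ~b)))), ~((f <-> e) -> (a & (b -> ~b))).
(((f <-> e) -> (d & ~f)) & ((d & ~f) -> (a & (b -> ~b)))): α-rule — add ((f <-> e) -> (d & ~f)), ((d & ~f) -> (a & (b -> ~b))).
~((f <-> e) -> (a & (b -> ~b))): α-rule — add (f <-> e), ~(a & (b -> ~b)).
((f <-> e) -> (d & ~f)): β-rule — branch into ~(f <-> e)  //  (d & ~f).
  branch 1 (add ~(f <-> e)):
    ((d & ~f) -> (a & (b -> ~b))): β-rule — branch into ~(d & ~f)  //  (a & (b -> ~b)).
      branch 1.1 (add ~(d & ~f)):
        (f <-> e): β-rule — branch into f, e  //  ~f, ~e.
          branch 1.1.1 (add f, e):
            ~(a & (b -> ~b)): β-rule — branch into ~a  //  ~(b -> ~b).
              branch 1.1.1.1 (add ~a):
                ~(f <-> e): β-rule — branch into f, ~e  //  ~f, e.
                  branch 1.1.1.1.1 (add f, ~e):
                    × closes — contains both e and ~e.
                  branch 1.1.1.1.2 (add ~f, e):
                    × closes — contains both f and ~f.
              branch 1.1.1.2 (add ~(b -> ~b)):
                ~(b -> ~b): α-rule — add b, ~~b.
                ~(f <-> e): β-rule — branch into f, ~e  //  ~f, e.
                  branch 1.1.1.2.1 (add f, ~e):
                    × closes — contains both e and ~e.
                  branch 1.1.1.2.2 (add ~f, e):
                    × closes — contains both f and ~f.
          branch 1.1.2 (add ~f, ~e):
            ~(a & (b -> ~b)): β-rule — branch into ~a  //  ~(b -> ~b).
              branch 1.1.2.1 (add ~a):
                ~(f <-> e): β-rule — branch into f, ~e  //  ~f, e.
                  branch 1.1.2.1.1 (add f, ~e):
                    × closes — contains both f and ~f.
                  branch 1.1.2.1.2 (add ~f, e):
                    × closes — contains both e and ~e.
              branch 1.1.2.2 (add ~(b -> ~b)):
                ~(b -> ~b): α-rule — add b, ~~b.
                ~(f <-> e): β-rule — branch into f, ~e  //  ~f, e.
                  branch 1.1.2.2.1 (add f, ~e):
                    × closes — contains both f and ~f.
                  branch 1.1.2.2.2 (add ~f, e):
                    × closes — contains both e and ~e.
      branch 1.2 (add (a & (b -> ~b))):
        (a & (b -> ~b)): α-rule — add a, (b -> ~b).
        (f <-> e): β-rule — branch into f, e  //  ~f, ~e.
          branch 1.2.1 (add f, e):
            ~(a & (b -> ~b)): β-rule — branch into ~a  //  ~(b -> ~b).
              branch 1.2.1.1 (add ~a):
                × closes — contains both a and ~a.
              branch 1.2.1.2 (add ~(b -> ~b)):
                ~(b -> ~b): α-rule — add b, ~~b.
                ~(f <-> e): β-rule — branch into f, ~e  //  ~f, e.
                  branch 1.2.1.2.1 (add f, ~e):
                    × closes — contains both e and ~e.
                  branch 1.2.1.2.2 (add ~f, e):
                    × closes — contains both f and ~f.
          branch 1.2.2 (add ~f, ~e):
            ~(a & (b -> ~b)): β-rule — branch into ~a  //  ~(b -> ~b).
              branch 1.2.2.1 (add ~a):
                × closes — contains both a and ~a.
              branch 1.2.2.2 (add ~(b -> ~b)):
                ~(b -> ~b): α-rule — add b, ~~b.
                ~(f <-> e): β-rule — branch into f, ~e  //  ~f, e.
                  branch 1.2.2.2.1 (add f, ~e):
                    × closes — contains both f and ~f.
                  branch 1.2.2.2.2 (add ~f, e):
                    × closes — contains both e and ~e.
  branch 2 (add (d & ~f)):
    (d & ~f): α-rule — add d, ~f.
    ((d & ~f) -> (a & (b -> ~b))): β-rule — branch into ~(d & ~f)  //  (a & (b -> ~b)).
      branch 2.1 (add ~(d & ~f)):
        (f <-> e): β-rule — branch into f, e  //  ~f, ~e.
          branch 2.1.1 (add f, e):
            × closes — contains both f and ~f.
          branch 2.1.2 (add ~f, ~e):
            ~(a & (b -> ~b)): β-rule — branch into ~a  //  ~(b -> ~b).
              branch 2.1.2.1 (add ~a):
                ~(d & ~f): β-rule — branch into ~d  //  ~~f.
                  branch 2.1.2.1.1 (add ~d):
                    × closes — contains both d and ~d.
                  branch 2.1.2.1.2 (add ~~f):
                    × closes — contains both f and ~f.
              branch 2.1.2.2 (add ~(b -> ~b)):
                ~(b -> ~b): α-rule — add b, ~~b.
                ~(d & ~f): β-rule — branch into ~d  //  ~~f.
                  branch 2.1.2.2.1 (add ~d):
                    × closes — contains both d and ~d.
                  branch 2.1.2.2.2 (add ~~f):
                    × closes — contains both f and ~f.
      branch 2.2 (add (a & (b -> ~b))):
        (a & (b -> ~b)): α-rule — add a, (b -> ~b).
        (f <-> e): β-rule — branch into f, e  //  ~f, ~e.
          branch 2.2.1 (add f, e):
            × closes — contains both f and ~f.
          branch 2.2.2 (add ~f, ~e):
            ~(a & (b -> ~b)): β-rule — branch into ~a  //  ~(b -> ~b).
              branch 2.2.2.1 (add ~a):
                × closes — contains both a and ~a.
              branch 2.2.2.2 (add ~(b -> ~b)):
                ~(b -> ~b): α-rule — add b, ~~b.
                (b -> ~b): β-rule — branch into ~b  //  ~b.
                  branch 2.2.2.2.1 (add ~b):
                    × closes — contains both b and ~b.
                  branch 2.2.2.2.2 (add ~b):
                    × closes — contains both b and ~b.
All 23 branches close.
Every branch closed; the formula is unsatisfiable.

Unsatisfiable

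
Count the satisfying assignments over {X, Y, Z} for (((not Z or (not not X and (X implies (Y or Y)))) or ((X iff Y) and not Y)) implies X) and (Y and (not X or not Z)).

Initial set: {((((not Z or (not not X and (X implies (Y or Y)))) or ((X iff Y) and not Y)) implies X) and (Y and (not X or not Z)))}.
((((not Z or (not not X and (X implies (Y or Y)))) or ((X iff Y) and not Y)) implies X) and (Y and (not X or not Z))): α-rule — add (((not Z or (not not X and (X implies (Y or Y)))) or ((X iff Y) and not Y)) implies X), (Y and (not X or not Z)).
(Y and (not X or not Z)): α-rule — add Y, (not X or not Z).
(((not Z or (not not X and (X implies (Y or Y)))) or ((X iff Y) and not Y)) implies X): β-rule — branch into not ((not Z or (not not X and (X implies (Y or Y)))) or ((X iff Y) and not Y))  //  X.
  branch 1 (add not ((not Z or (not not X and (X implies (Y or Y)))) or ((X iff Y) and not Y))):
    not ((not Z or (not not X and (X implies (Y or Y)))) or ((X iff Y) and not Y)): α-rule — add not (not Z or (not not X and (X implies (Y or Y)))), not ((X iff Y) and not Y).
    not (not Z or (not not X and (X implies (Y or Y)))): α-rule — add not not Z, not (not not X and (X implies (Y or Y))).
    (not X or not Z): β-rule — branch into not X  //  not Z.
      branch 1.1 (add not X):
        not ((X iff Y) and not Y): β-rule — branch into not (X iff Y)  //  not not Y.
          branch 1.1.1 (add not (X iff Y)):
            not (not not X and (X implies (Y or Y))): β-rule — branch into not not not X  //  not (X implies (Y or Y)).
              branch 1.1.1.1 (add not not not X):
                not not not X: drop double negation, giving not X.
                not (X iff Y): β-rule — branch into X, not Y  //  not X, Y.
                  branch 1.1.1.1.1 (add X, not Y):
                    × closes — contains both X and not X.
                  branch 1.1.1.1.2 (add not X, Y):
                    ○ open, literals {X=0, Y=1, Z=1}.
              branch 1.1.1.2 (add not (X implies (Y or Y))):
                not (X implies (Y or Y)): α-rule — add X, not (Y or Y).
                × closes — contains both X and not X.
          branch 1.1.2 (add not not Y):
            not (not not X and (X implies (Y or Y))): β-rule — branch into not not not X  //  not (X implies (Y or Y)).
              branch 1.1.2.1 (add not not not X):
                not not not X: drop double negation, giving not X.
                ○ open, literals {X=0, Y=1, Z=1}.
              branch 1.1.2.2 (add not (X implies (Y or Y))):
                not (X implies (Y or Y)): α-rule — add X, not (Y or Y).
                × closes — contains both X and not X.
      branch 1.2 (add not Z):
        × closes — contains both Z and not Z.
  branch 2 (add X):
    (not X or not Z): β-rule — branch into not X  //  not Z.
      branch 2.1 (add not X):
        × closes — contains both X and not X.
      branch 2.2 (add not Z):
        ○ open, literals {X=1, Y=1, Z=0}.
5 branches closed, 3 open.
Each open branch fixes some atoms; the unmentioned ones are free. Counting distinct full assignments: branch {X=0, Y=1, Z=1} (none free) contributes 1 new; branch {X=0, Y=1, Z=1} (none free) contributes 0 new; branch {X=1, Y=1, Z=0} (none free) contributes 1 new. Total: 2.

2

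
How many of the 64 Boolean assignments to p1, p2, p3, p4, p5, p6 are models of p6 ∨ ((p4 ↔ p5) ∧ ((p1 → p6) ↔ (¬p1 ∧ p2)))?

Initial set: {T (p6 ∨ ((p4 ↔ p5) ∧ ((p1 → p6) ↔ (¬p1 ∧ p2))))}.
T (p6 ∨ ((p4 ↔ p5) ∧ ((p1 → p6) ↔ (¬p1 ∧ p2)))): β-rule — branch into T p6  //  T ((p4 ↔ p5) ∧ ((p1 → p6) ↔ (¬p1 ∧ p2))).
  branch 1 (add T p6):
    ○ open, literals {p6=true}.
  branch 2 (add T ((p4 ↔ p5) ∧ ((p1 → p6) ↔ (¬p1 ∧ p2)))):
    T ((p4 ↔ p5) ∧ ((p1 → p6) ↔ (¬p1 ∧ p2))): α-rule — add T (p4 ↔ p5), T ((p1 → p6) ↔ (¬p1 ∧ p2)).
    T (p4 ↔ p5): β-rule — branch into T p4, T p5  //  F p4, F p5.
      branch 2.1 (add T p4, T p5):
        T ((p1 → p6) ↔ (¬p1 ∧ p2)): β-rule — branch into T (p1 → p6), T (¬p1 ∧ p2)  //  F (p1 → p6), F (¬p1 ∧ p2).
          branch 2.1.1 (add T (p1 → p6), T (¬p1 ∧ p2)):
            T (¬p1 ∧ p2): α-rule — add T ¬p1, T p2.
            T (p1 → p6): β-rule — branch into F p1  //  T p6.
              branch 2.1.1.1 (add F p1):
                ○ open, literals {p1=false, p2=true, p4=true, p5=true}.
              branch 2.1.1.2 (add T p6):
                ○ open, literals {p1=false, p2=true, p4=true, p5=true, p6=true}.
          branch 2.1.2 (add F (p1 → p6), F (¬p1 ∧ p2)):
            F (p1 → p6): α-rule — add T p1, F p6.
            F (¬p1 ∧ p2): β-rule — branch into F ¬p1  //  F p2.
              branch 2.1.2.1 (add F ¬p1):
                ○ open, literals {p1=true, p4=true, p5=true, p6=false}.
              branch 2.1.2.2 (add F p2):
                ○ open, literals {p1=true, p2=false, p4=true, p5=true, p6=false}.
      branch 2.2 (add F p4, F p5):
        T ((p1 → p6) ↔ (¬p1 ∧ p2)): β-rule — branch into T (p1 → p6), T (¬p1 ∧ p2)  //  F (p1 → p6), F (¬p1 ∧ p2).
          branch 2.2.1 (add T (p1 → p6), T (¬p1 ∧ p2)):
            T (¬p1 ∧ p2): α-rule — add T ¬p1, T p2.
            T (p1 → p6): β-rule — branch into F p1  //  T p6.
              branch 2.2.1.1 (add F p1):
                ○ open, literals {p1=false, p2=true, p4=false, p5=false}.
              branch 2.2.1.2 (add T p6):
                ○ open, literals {p1=false, p2=true, p4=false, p5=false, p6=true}.
          branch 2.2.2 (add F (p1 → p6), F (¬p1 ∧ p2)):
            F (p1 → p6): α-rule — add T p1, F p6.
            F (¬p1 ∧ p2): β-rule — branch into F ¬p1  //  F p2.
              branch 2.2.2.1 (add F ¬p1):
                ○ open, literals {p1=true, p4=false, p5=false, p6=false}.
              branch 2.2.2.2 (add F p2):
                ○ open, literals {p1=true, p2=false, p4=false, p5=false, p6=false}.
0 branches closed, 9 open.
Each open branch fixes some atoms; the unmentioned ones are free. Counting distinct full assignments: branch {p6=true} (p1, p2, p3, p4, p5) contributes 32 new; branch {p1=false, p2=true, p4=true, p5=true} (p3, p6) contributes 2 new; branch {p1=false, p2=true, p4=true, p5=true, p6=true} (p3) contributes 0 new; branch {p1=true, p4=true, p5=true, p6=false} (p2, p3) contributes 4 new; branch {p1=true, p2=false, p4=true, p5=true, p6=false} (p3) contributes 0 new; branch {p1=false, p2=true, p4=false, p5=false} (p3, p6) contributes 2 new; branch {p1=false, p2=true, p4=false, p5=false, p6=true} (p3) contributes 0 new; branch {p1=true, p4=false, p5=false, p6=false} (p2, p3) contributes 4 new; branch {p1=true, p2=false, p4=false, p5=false, p6=false} (p3) contributes 0 new. Total: 44.

44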